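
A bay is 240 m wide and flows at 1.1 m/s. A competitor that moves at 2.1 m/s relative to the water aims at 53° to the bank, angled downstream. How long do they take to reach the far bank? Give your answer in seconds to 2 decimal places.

143.10 s

The component of the competitor's velocity perpendicular to the bank is 2.1 × sin 53° = 1.677 m/s.
The current is parallel to the bank, so it does not affect the crossing time.
Time = 240 / 1.677 = 143.101 s.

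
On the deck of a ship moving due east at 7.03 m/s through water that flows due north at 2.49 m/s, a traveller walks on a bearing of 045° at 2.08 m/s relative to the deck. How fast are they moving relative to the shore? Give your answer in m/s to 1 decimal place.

9.4 m/s

In east/north components (m/s): traveller relative to ship = (1.471, 1.471); ship relative to water = (7.030, 0.000); water relative to ground = (0.000, 2.490).
Sum = (8.501, 3.961) m/s.
Speed = |(8.501, 3.961)| = 9.378 m/s.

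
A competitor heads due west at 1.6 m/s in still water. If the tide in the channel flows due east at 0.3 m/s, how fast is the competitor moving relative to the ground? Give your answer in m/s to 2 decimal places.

Taking east as x and north as y: velocity relative to the water = (-1.600, 0.000) m/s; the water relative to ground = (0.300, 0.000) m/s.
Velocity relative to ground = (-1.600, 0.000) + (0.300, 0.000) = (-1.300, 0.000) m/s.
Speed = |(-1.300, 0.000)| = 1.300 m/s.

1.30 m/s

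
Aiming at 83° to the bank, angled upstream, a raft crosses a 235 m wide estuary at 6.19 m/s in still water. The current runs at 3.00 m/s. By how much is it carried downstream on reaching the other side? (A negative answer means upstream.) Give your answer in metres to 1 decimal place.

Perpendicular speed = 6.144 m/s; crossing time = 235 / 6.144 = 38.250 s.
Net downstream speed = 2.246 m/s.
Drift = 2.246 × 38.250 = 85.894 m (downstream).

85.9 m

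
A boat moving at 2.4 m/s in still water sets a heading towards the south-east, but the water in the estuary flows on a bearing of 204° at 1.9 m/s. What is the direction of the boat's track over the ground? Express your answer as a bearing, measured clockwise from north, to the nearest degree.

Taking east as x and north as y: velocity relative to the water = (1.697, -1.697) m/s; the water relative to ground = (-0.773, -1.736) m/s.
Velocity relative to ground = (1.697, -1.697) + (-0.773, -1.736) = (0.924, -3.433) m/s.
Bearing = atan2(0.92, -3.43) = 164.93° clockwise from north.

165°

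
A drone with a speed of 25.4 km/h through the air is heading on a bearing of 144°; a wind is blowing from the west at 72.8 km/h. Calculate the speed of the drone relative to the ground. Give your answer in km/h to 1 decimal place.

90.1 km/h

Taking east as x and north as y: velocity relative to the air = (14.930, -20.549) km/h; the air relative to ground = (72.800, 0.000) km/h.
Velocity relative to ground = (14.930, -20.549) + (72.800, 0.000) = (87.730, -20.549) km/h.
Speed = |(87.730, -20.549)| = 90.104 km/h.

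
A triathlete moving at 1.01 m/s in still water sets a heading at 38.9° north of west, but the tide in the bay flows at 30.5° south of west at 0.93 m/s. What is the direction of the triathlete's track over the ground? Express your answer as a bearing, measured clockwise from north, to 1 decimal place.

Taking east as x and north as y: velocity relative to the water = (-0.786, 0.634) m/s; the water relative to ground = (-0.801, -0.472) m/s.
Velocity relative to ground = (-0.786, 0.634) + (-0.801, -0.472) = (-1.587, 0.162) m/s.
Bearing = atan2(-1.59, 0.16) = 275.84° clockwise from north.

275.8°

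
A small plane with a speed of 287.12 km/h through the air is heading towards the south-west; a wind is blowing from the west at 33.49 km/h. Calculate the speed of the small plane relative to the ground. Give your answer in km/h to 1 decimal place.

264.5 km/h

Taking east as x and north as y: velocity relative to the air = (-203.024, -203.024) km/h; the air relative to ground = (33.490, 0.000) km/h.
Velocity relative to ground = (-203.024, -203.024) + (33.490, 0.000) = (-169.534, -203.024) km/h.
Speed = |(-169.534, -203.024)| = 264.501 km/h.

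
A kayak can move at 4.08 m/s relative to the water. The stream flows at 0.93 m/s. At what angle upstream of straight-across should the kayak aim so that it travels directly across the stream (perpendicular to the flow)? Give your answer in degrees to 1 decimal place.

To cancel the current, the upstream component of the kayak's velocity must equal the flow: 4.08 sin θ = 0.93.
sin θ = 0.93 / 4.08 = 0.2279.
θ = arcsin(0.2279) = 13.176°.

13.2°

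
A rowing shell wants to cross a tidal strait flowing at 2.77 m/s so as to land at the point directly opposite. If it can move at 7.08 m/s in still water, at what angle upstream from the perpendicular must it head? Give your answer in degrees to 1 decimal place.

23.0°

To cancel the current, the upstream component of the rowing shell's velocity must equal the flow: 7.08 sin θ = 2.77.
sin θ = 2.77 / 7.08 = 0.3912.
θ = arcsin(0.3912) = 23.032°.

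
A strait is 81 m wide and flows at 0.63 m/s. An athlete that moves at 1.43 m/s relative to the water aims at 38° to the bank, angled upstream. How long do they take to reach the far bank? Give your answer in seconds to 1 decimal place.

92.0 s

The component of the athlete's velocity perpendicular to the bank is 1.43 × sin 38° = 0.880 m/s.
Only the cross-stream component determines the crossing time; the current contributes nothing perpendicular to the bank.
Time = 81 / 0.880 = 92.004 s.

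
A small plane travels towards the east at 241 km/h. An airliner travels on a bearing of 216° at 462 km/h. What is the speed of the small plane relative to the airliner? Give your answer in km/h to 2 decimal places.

Taking east as x and north as y: small plane velocity = (241.000, 0.000) km/h; airliner velocity = (-271.557, -373.766) km/h.
Velocity of small plane relative to airliner = (241.000, 0.000) − (-271.557, -373.766) = (512.557, 373.766) km/h.
Magnitude = |(512.557, 373.766)| = 634.362 km/h.

634.36 km/h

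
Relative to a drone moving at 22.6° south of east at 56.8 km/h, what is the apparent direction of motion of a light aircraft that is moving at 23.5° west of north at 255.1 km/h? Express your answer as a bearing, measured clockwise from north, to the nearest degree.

Taking east as x and north as y: light aircraft velocity = (-101.721, 233.942) km/h; drone velocity = (52.438, -21.828) km/h.
Velocity of light aircraft relative to drone = (-101.721, 233.942) − (52.438, -21.828) = (-154.159, 255.770) km/h.
Bearing = atan2(-154.16, 255.77) = 328.92° clockwise from north.

329°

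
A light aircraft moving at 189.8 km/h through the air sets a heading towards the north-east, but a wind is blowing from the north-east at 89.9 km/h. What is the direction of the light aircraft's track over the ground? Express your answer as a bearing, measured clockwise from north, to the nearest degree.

045°

Taking east as x and north as y: velocity relative to the air = (134.209, 134.209) km/h; the air relative to ground = (-63.569, -63.569) km/h.
Velocity relative to ground = (134.209, 134.209) + (-63.569, -63.569) = (70.640, 70.640) km/h.
Bearing = atan2(70.64, 70.64) = 45.00° clockwise from north.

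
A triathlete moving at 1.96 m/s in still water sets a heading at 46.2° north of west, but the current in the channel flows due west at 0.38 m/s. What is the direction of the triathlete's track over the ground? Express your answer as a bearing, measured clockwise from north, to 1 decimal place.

309.2°

Taking east as x and north as y: velocity relative to the water = (-1.357, 1.415) m/s; the water relative to ground = (-0.380, 0.000) m/s.
Velocity relative to ground = (-1.357, 1.415) + (-0.380, 0.000) = (-1.737, 1.415) m/s.
Bearing = atan2(-1.74, 1.41) = 309.17° clockwise from north.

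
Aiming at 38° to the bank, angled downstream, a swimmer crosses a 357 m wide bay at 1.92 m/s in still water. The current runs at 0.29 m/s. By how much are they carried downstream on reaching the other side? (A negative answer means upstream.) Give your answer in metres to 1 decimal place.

544.5 m

Perpendicular speed = 1.182 m/s; crossing time = 357 / 1.182 = 302.013 s.
Net downstream speed = 1.803 m/s.
Drift = 1.803 × 302.013 = 544.523 m (downstream).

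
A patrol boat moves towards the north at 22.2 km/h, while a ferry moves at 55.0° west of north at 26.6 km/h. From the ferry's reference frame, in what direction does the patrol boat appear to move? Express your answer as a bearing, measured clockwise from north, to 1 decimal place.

Taking east as x and north as y: patrol boat velocity = (0.000, 22.200) km/h; ferry velocity = (-21.789, 15.257) km/h.
Velocity of patrol boat relative to ferry = (0.000, 22.200) − (-21.789, 15.257) = (21.789, 6.943) km/h.
Bearing = atan2(21.79, 6.94) = 72.33° clockwise from north.

072.3°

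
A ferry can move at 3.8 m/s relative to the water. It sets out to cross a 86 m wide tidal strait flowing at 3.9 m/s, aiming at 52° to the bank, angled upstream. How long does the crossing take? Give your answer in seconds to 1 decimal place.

28.7 s

The component of the ferry's velocity perpendicular to the bank is 3.8 × sin 52° = 2.994 m/s.
Only the cross-stream component determines the crossing time; the current contributes nothing perpendicular to the bank.
Time = 86 / 2.994 = 28.720 s.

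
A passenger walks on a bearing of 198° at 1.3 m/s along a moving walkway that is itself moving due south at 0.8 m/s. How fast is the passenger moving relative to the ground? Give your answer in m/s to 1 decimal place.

2.1 m/s

Taking east as x and north as y: moving walkway velocity = (0.000, -0.800) m/s; passenger velocity relative to moving walkway = (-0.402, -1.236) m/s.
Velocity relative to ground = (0.000, -0.800) + (-0.402, -1.236) = (-0.402, -2.036) m/s.
Speed = |(-0.402, -2.036)| = 2.076 m/s.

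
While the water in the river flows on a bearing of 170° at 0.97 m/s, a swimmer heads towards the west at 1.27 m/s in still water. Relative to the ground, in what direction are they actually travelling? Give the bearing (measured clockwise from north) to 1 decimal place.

Taking east as x and north as y: velocity relative to the water = (-1.270, 0.000) m/s; the water relative to ground = (0.168, -0.955) m/s.
Velocity relative to ground = (-1.270, 0.000) + (0.168, -0.955) = (-1.102, -0.955) m/s.
Bearing = atan2(-1.10, -0.96) = 229.07° clockwise from north.

229.1°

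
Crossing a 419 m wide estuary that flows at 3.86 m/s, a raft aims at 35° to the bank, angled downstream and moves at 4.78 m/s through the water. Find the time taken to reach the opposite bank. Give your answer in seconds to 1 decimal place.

152.8 s

The component of the raft's velocity perpendicular to the bank is 4.78 × sin 35° = 2.742 m/s.
The current is parallel to the bank, so it does not affect the crossing time.
Time = 419 / 2.742 = 152.825 s.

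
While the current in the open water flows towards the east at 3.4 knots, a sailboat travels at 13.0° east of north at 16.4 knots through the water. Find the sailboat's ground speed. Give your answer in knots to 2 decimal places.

17.48 knots

Taking east as x and north as y: velocity relative to the water = (3.689, 15.980) knots; the water relative to ground = (3.400, 0.000) knots.
Velocity relative to ground = (3.689, 15.980) + (3.400, 0.000) = (7.089, 15.980) knots.
Speed = |(7.089, 15.980)| = 17.482 knots.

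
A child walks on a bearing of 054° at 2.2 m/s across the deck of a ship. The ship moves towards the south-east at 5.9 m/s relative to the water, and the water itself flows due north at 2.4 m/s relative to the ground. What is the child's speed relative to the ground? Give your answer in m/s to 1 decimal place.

6.0 m/s

In east/north components (m/s): child relative to ship = (1.780, 1.293); ship relative to water = (4.172, -4.172); water relative to ground = (0.000, 2.400).
Sum = (5.952, -0.479) m/s.
Speed = |(5.952, -0.479)| = 5.971 m/s.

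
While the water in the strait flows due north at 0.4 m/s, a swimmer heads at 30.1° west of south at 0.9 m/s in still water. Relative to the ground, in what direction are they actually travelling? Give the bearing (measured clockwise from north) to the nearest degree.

Taking east as x and north as y: velocity relative to the water = (-0.451, -0.779) m/s; the water relative to ground = (0.000, 0.400) m/s.
Velocity relative to ground = (-0.451, -0.779) + (0.000, 0.400) = (-0.451, -0.379) m/s.
Bearing = atan2(-0.45, -0.38) = 230.01° clockwise from north.

230°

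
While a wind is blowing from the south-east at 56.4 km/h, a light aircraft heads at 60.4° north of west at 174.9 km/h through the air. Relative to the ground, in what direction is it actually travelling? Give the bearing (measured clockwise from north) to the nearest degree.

Taking east as x and north as y: velocity relative to the air = (-86.390, 152.075) km/h; the air relative to ground = (-39.881, 39.881) km/h.
Velocity relative to ground = (-86.390, 152.075) + (-39.881, 39.881) = (-126.271, 191.955) km/h.
Bearing = atan2(-126.27, 191.96) = 326.66° clockwise from north.

327°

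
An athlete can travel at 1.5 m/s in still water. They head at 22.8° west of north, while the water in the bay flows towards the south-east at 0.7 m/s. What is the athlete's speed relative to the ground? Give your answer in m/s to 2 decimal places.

0.89 m/s

Taking east as x and north as y: velocity relative to the water = (-0.581, 1.383) m/s; the water relative to ground = (0.495, -0.495) m/s.
Velocity relative to ground = (-0.581, 1.383) + (0.495, -0.495) = (-0.086, 0.888) m/s.
Speed = |(-0.086, 0.888)| = 0.892 m/s.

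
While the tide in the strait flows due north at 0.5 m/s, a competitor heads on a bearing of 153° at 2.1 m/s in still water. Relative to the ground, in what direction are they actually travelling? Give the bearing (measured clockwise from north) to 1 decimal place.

145.2°

Taking east as x and north as y: velocity relative to the water = (0.953, -1.871) m/s; the water relative to ground = (0.000, 0.500) m/s.
Velocity relative to ground = (0.953, -1.871) + (0.000, 0.500) = (0.953, -1.371) m/s.
Bearing = atan2(0.95, -1.37) = 145.19° clockwise from north.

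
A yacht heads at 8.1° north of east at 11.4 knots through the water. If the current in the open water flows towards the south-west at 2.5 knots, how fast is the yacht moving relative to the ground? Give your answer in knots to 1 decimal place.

Taking east as x and north as y: velocity relative to the water = (11.286, 1.606) knots; the water relative to ground = (-1.768, -1.768) knots.
Velocity relative to ground = (11.286, 1.606) + (-1.768, -1.768) = (9.519, -0.161) knots.
Speed = |(9.519, -0.161)| = 9.520 knots.

9.5 knots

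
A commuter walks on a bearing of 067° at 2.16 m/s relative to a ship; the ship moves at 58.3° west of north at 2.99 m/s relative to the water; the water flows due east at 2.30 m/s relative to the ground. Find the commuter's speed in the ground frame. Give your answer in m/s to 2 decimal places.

In east/north components (m/s): commuter relative to ship = (1.988, 0.844); ship relative to water = (-2.544, 1.571); water relative to ground = (2.300, 0.000).
Sum = (1.744, 2.415) m/s.
Speed = |(1.744, 2.415)| = 2.979 m/s.

2.98 m/s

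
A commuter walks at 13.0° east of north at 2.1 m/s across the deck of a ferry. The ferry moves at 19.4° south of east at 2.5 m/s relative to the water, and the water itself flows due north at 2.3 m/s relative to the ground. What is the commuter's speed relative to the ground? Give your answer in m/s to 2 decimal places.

4.51 m/s

In east/north components (m/s): commuter relative to ferry = (0.472, 2.046); ferry relative to water = (2.358, -0.830); water relative to ground = (0.000, 2.300).
Sum = (2.830, 3.516) m/s.
Speed = |(2.830, 3.516)| = 4.514 m/s.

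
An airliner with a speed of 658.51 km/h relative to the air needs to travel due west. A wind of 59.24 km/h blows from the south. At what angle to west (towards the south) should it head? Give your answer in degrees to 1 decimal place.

The wind pushes perpendicular to the desired track; the heading must have a component into the wind equal to 59.24 km/h: 658.51 sin θ = 59.24.
sin θ = 0.0900, so θ = 5.161°.

5.2°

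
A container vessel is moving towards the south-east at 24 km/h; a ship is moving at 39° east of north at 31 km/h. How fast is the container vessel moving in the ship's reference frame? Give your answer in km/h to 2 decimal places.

Taking east as x and north as y: container vessel velocity = (16.971, -16.971) km/h; ship velocity = (19.509, 24.092) km/h.
Velocity of container vessel relative to ship = (16.971, -16.971) − (19.509, 24.092) = (-2.538, -41.062) km/h.
Magnitude = |(-2.538, -41.062)| = 41.140 km/h.

41.14 km/h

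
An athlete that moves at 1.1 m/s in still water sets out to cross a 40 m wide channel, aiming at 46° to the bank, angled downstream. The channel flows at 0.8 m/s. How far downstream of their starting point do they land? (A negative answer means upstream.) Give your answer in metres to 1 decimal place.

Perpendicular speed = 0.791 m/s; crossing time = 40 / 0.791 = 50.551 s.
Net downstream speed = 1.564 m/s.
Drift = 1.564 × 50.551 = 79.069 m (downstream).

79.1 m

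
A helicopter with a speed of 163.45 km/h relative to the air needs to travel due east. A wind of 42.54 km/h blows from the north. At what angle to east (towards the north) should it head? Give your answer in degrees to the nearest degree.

The wind pushes perpendicular to the desired track; the heading must have a component into the wind equal to 42.54 km/h: 163.45 sin θ = 42.54.
sin θ = 0.2603, so θ = 15.086°.

15°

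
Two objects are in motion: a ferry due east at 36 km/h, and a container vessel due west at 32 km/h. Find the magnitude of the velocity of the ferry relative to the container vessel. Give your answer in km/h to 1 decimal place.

68.0 km/h

Taking east as x and north as y: ferry velocity = (36.000, 0.000) km/h; container vessel velocity = (-32.000, 0.000) km/h.
Velocity of ferry relative to container vessel = (36.000, 0.000) − (-32.000, 0.000) = (68.000, 0.000) km/h.
Magnitude = |(68.000, 0.000)| = 68.000 km/h.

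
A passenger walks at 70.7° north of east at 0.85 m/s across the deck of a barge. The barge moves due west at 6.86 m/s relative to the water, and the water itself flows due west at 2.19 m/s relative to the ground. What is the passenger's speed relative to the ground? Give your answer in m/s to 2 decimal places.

In east/north components (m/s): passenger relative to barge = (0.281, 0.802); barge relative to water = (-6.860, 0.000); water relative to ground = (-2.190, 0.000).
Sum = (-8.769, 0.802) m/s.
Speed = |(-8.769, 0.802)| = 8.806 m/s.

8.81 m/s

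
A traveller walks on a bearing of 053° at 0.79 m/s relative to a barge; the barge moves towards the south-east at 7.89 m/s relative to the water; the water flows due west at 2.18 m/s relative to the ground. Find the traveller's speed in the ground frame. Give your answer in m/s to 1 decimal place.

In east/north components (m/s): traveller relative to barge = (0.631, 0.475); barge relative to water = (5.579, -5.579); water relative to ground = (-2.180, 0.000).
Sum = (4.030, -5.104) m/s.
Speed = |(4.030, -5.104)| = 6.503 m/s.

6.5 m/s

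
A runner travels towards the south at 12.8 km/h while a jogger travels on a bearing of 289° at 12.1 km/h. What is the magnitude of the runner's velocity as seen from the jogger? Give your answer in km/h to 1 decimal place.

20.3 km/h

Taking east as x and north as y: runner velocity = (0.000, -12.800) km/h; jogger velocity = (-11.441, 3.939) km/h.
Velocity of runner relative to jogger = (0.000, -12.800) − (-11.441, 3.939) = (11.441, -16.739) km/h.
Magnitude = |(11.441, -16.739)| = 20.276 km/h.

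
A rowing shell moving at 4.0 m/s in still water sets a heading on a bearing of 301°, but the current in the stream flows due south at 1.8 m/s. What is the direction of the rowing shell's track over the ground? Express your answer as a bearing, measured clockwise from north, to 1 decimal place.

274.3°

Taking east as x and north as y: velocity relative to the water = (-3.429, 2.060) m/s; the water relative to ground = (0.000, -1.800) m/s.
Velocity relative to ground = (-3.429, 2.060) + (0.000, -1.800) = (-3.429, 0.260) m/s.
Bearing = atan2(-3.43, 0.26) = 274.34° clockwise from north.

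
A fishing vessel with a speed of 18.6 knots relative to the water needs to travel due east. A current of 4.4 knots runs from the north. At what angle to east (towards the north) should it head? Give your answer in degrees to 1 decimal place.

13.7°

The current pushes perpendicular to the desired track; the heading must have a component into the current equal to 4.4 knots: 18.6 sin θ = 4.4.
sin θ = 0.2366, so θ = 13.684°.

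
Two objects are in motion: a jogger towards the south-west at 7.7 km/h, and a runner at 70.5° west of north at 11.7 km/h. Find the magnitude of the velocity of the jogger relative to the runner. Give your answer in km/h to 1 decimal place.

10.9 km/h

Taking east as x and north as y: jogger velocity = (-5.445, -5.445) km/h; runner velocity = (-11.029, 3.906) km/h.
Velocity of jogger relative to runner = (-5.445, -5.445) − (-11.029, 3.906) = (5.584, -9.350) km/h.
Magnitude = |(5.584, -9.350)| = 10.891 km/h.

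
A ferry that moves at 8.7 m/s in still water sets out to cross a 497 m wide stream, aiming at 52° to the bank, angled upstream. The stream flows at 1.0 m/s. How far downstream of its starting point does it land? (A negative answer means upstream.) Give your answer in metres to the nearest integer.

Perpendicular speed = 6.856 m/s; crossing time = 497 / 6.856 = 72.494 s.
Net downstream speed = -4.356 m/s.
Drift = -4.356 × 72.494 = -315.804 m (upstream).

-316 m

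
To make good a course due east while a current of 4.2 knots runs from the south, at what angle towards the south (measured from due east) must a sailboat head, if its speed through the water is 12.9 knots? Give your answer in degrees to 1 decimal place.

The current pushes perpendicular to the desired track; the heading must have a component into the current equal to 4.2 knots: 12.9 sin θ = 4.2.
sin θ = 0.3256, so θ = 19.001°.

19.0°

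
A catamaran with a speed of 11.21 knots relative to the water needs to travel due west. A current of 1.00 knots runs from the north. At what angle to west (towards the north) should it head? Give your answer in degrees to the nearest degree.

The current pushes perpendicular to the desired track; the heading must have a component into the current equal to 1.00 knots: 11.21 sin θ = 1.00.
sin θ = 0.0892, so θ = 5.118°.

5°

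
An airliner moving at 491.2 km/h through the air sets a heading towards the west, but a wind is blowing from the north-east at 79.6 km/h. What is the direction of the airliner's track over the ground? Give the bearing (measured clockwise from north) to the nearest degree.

Taking east as x and north as y: velocity relative to the air = (-491.200, 0.000) km/h; the air relative to ground = (-56.286, -56.286) km/h.
Velocity relative to ground = (-491.200, 0.000) + (-56.286, -56.286) = (-547.486, -56.286) km/h.
Bearing = atan2(-547.49, -56.29) = 264.13° clockwise from north.

264°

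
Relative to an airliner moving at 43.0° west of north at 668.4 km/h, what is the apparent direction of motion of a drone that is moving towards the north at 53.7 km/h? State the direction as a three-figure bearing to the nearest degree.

134°

Taking east as x and north as y: drone velocity = (0.000, 53.700) km/h; airliner velocity = (-455.848, 488.837) km/h.
Velocity of drone relative to airliner = (0.000, 53.700) − (-455.848, 488.837) = (455.848, -435.137) km/h.
Bearing = atan2(455.85, -435.14) = 133.67° clockwise from north.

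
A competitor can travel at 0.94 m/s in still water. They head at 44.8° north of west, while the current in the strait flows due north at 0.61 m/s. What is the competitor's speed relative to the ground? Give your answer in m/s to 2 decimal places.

Taking east as x and north as y: velocity relative to the water = (-0.667, 0.662) m/s; the water relative to ground = (0.000, 0.610) m/s.
Velocity relative to ground = (-0.667, 0.662) + (0.000, 0.610) = (-0.667, 1.272) m/s.
Speed = |(-0.667, 1.272)| = 1.437 m/s.

1.44 m/s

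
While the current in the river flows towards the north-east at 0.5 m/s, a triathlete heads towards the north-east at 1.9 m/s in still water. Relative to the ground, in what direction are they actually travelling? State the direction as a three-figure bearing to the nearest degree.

Taking east as x and north as y: velocity relative to the water = (1.344, 1.344) m/s; the water relative to ground = (0.354, 0.354) m/s.
Velocity relative to ground = (1.344, 1.344) + (0.354, 0.354) = (1.697, 1.697) m/s.
Bearing = atan2(1.70, 1.70) = 45.00° clockwise from north.

045°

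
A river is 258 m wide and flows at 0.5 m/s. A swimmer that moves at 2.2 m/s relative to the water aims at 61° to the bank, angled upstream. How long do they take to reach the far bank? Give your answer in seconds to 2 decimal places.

The component of the swimmer's velocity perpendicular to the bank is 2.2 × sin 61° = 1.924 m/s.
The current is parallel to the bank, so it does not affect the crossing time.
Time = 258 / 1.924 = 134.084 s.

134.08 s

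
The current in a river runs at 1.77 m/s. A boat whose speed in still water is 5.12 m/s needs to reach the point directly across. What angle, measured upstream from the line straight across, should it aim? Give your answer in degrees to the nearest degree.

To cancel the current, the upstream component of the boat's velocity must equal the flow: 5.12 sin θ = 1.77.
sin θ = 1.77 / 5.12 = 0.3457.
θ = arcsin(0.3457) = 20.225°.

20°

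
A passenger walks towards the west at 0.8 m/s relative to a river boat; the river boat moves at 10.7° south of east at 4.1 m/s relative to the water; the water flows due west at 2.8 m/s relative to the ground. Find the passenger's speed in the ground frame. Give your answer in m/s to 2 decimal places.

In east/north components (m/s): passenger relative to river boat = (-0.800, 0.000); river boat relative to water = (4.029, -0.761); water relative to ground = (-2.800, 0.000).
Sum = (0.429, -0.761) m/s.
Speed = |(0.429, -0.761)| = 0.874 m/s.

0.87 m/s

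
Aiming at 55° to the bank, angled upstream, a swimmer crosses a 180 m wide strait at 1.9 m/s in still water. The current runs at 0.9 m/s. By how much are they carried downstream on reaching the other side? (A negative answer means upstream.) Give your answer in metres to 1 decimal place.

Perpendicular speed = 1.556 m/s; crossing time = 180 / 1.556 = 115.652 s.
Net downstream speed = -0.190 m/s.
Drift = -0.190 × 115.652 = -21.950 m (upstream).

-22.0 m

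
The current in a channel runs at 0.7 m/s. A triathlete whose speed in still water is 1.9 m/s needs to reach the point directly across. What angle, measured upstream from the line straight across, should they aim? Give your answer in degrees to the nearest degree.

To cancel the current, the upstream component of the triathlete's velocity must equal the flow: 1.9 sin θ = 0.7.
sin θ = 0.7 / 1.9 = 0.3684.
θ = arcsin(0.3684) = 21.618°.

22°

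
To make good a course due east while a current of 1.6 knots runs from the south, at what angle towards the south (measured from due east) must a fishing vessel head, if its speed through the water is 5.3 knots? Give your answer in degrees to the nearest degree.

18°

The current pushes perpendicular to the desired track; the heading must have a component into the current equal to 1.6 knots: 5.3 sin θ = 1.6.
sin θ = 0.3019, so θ = 17.571°.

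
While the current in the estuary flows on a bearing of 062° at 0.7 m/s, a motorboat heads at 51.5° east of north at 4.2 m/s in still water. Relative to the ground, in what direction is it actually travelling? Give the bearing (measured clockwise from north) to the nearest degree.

053°

Taking east as x and north as y: velocity relative to the water = (3.287, 2.615) m/s; the water relative to ground = (0.618, 0.329) m/s.
Velocity relative to ground = (3.287, 2.615) + (0.618, 0.329) = (3.905, 2.943) m/s.
Bearing = atan2(3.91, 2.94) = 52.99° clockwise from north.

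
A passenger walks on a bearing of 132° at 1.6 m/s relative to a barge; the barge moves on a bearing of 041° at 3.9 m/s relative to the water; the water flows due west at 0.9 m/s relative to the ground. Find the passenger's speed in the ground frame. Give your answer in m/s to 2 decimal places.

3.41 m/s

In east/north components (m/s): passenger relative to barge = (1.189, -1.071); barge relative to water = (2.559, 2.943); water relative to ground = (-0.900, 0.000).
Sum = (2.848, 1.873) m/s.
Speed = |(2.848, 1.873)| = 3.408 m/s.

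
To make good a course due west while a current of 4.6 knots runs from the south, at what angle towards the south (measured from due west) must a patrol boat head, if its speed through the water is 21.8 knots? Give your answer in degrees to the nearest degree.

The current pushes perpendicular to the desired track; the heading must have a component into the current equal to 4.6 knots: 21.8 sin θ = 4.6.
sin θ = 0.2110, so θ = 12.181°.

12°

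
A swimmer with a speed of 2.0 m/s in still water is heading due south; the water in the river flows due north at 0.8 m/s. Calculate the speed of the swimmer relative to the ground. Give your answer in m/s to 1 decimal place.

Taking east as x and north as y: velocity relative to the water = (0.000, -2.000) m/s; the water relative to ground = (0.000, 0.800) m/s.
Velocity relative to ground = (0.000, -2.000) + (0.000, 0.800) = (0.000, -1.200) m/s.
Speed = |(0.000, -1.200)| = 1.200 m/s.

1.2 m/s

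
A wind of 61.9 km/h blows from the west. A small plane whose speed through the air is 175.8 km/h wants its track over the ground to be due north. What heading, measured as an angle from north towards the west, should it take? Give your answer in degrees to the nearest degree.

The wind pushes perpendicular to the desired track; the heading must have a component into the wind equal to 61.9 km/h: 175.8 sin θ = 61.9.
sin θ = 0.3521, so θ = 20.616°.

21°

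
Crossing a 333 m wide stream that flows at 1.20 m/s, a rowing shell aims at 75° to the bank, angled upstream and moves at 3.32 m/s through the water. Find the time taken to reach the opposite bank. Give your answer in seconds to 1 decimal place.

The component of the rowing shell's velocity perpendicular to the bank is 3.32 × sin 75° = 3.207 m/s.
Only the cross-stream component determines the crossing time; the current contributes nothing perpendicular to the bank.
Time = 333 / 3.207 = 103.839 s.

103.8 s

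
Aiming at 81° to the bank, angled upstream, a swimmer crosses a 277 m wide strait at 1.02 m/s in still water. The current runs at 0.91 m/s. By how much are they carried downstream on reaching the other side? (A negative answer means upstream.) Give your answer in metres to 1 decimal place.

Perpendicular speed = 1.007 m/s; crossing time = 277 / 1.007 = 274.954 s.
Net downstream speed = 0.750 m/s.
Drift = 0.750 × 274.954 = 206.335 m (downstream).

206.3 m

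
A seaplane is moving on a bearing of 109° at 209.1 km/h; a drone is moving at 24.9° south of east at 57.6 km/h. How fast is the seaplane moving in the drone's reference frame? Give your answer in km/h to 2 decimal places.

Taking east as x and north as y: seaplane velocity = (197.708, -68.076) km/h; drone velocity = (52.246, -24.252) km/h.
Velocity of seaplane relative to drone = (197.708, -68.076) − (52.246, -24.252) = (145.462, -43.825) km/h.
Magnitude = |(145.462, -43.825)| = 151.921 km/h.

151.92 km/h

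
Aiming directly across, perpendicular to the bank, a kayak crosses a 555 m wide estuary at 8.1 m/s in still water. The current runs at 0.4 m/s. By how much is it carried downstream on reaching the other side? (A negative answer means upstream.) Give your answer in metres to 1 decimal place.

Perpendicular speed = 8.100 m/s; crossing time = 555 / 8.100 = 68.519 s.
Net downstream speed = 0.400 m/s.
Drift = 0.400 × 68.519 = 27.407 m (downstream).

27.4 m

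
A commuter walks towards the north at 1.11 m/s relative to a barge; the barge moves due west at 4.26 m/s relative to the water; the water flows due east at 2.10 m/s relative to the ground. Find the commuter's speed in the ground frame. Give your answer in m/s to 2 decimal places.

In east/north components (m/s): commuter relative to barge = (0.000, 1.110); barge relative to water = (-4.260, 0.000); water relative to ground = (2.100, 0.000).
Sum = (-2.160, 1.110) m/s.
Speed = |(-2.160, 1.110)| = 2.429 m/s.

2.43 m/s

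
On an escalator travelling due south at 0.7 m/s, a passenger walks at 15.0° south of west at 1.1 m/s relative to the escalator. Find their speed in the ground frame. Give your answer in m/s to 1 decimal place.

Taking east as x and north as y: escalator velocity = (0.000, -0.700) m/s; passenger velocity relative to escalator = (-1.063, -0.285) m/s.
Velocity relative to ground = (0.000, -0.700) + (-1.063, -0.285) = (-1.063, -0.985) m/s.
Speed = |(-1.063, -0.985)| = 1.449 m/s.

1.4 m/s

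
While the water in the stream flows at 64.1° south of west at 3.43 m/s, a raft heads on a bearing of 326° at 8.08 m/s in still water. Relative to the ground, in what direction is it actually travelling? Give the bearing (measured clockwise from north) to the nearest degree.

Taking east as x and north as y: velocity relative to the water = (-4.518, 6.699) m/s; the water relative to ground = (-1.498, -3.085) m/s.
Velocity relative to ground = (-4.518, 6.699) + (-1.498, -3.085) = (-6.017, 3.613) m/s.
Bearing = atan2(-6.02, 3.61) = 300.99° clockwise from north.

301°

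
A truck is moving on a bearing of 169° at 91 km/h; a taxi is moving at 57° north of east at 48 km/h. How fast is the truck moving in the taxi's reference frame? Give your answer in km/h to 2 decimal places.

129.88 km/h

Taking east as x and north as y: truck velocity = (17.364, -89.328) km/h; taxi velocity = (26.143, 40.256) km/h.
Velocity of truck relative to taxi = (17.364, -89.328) − (26.143, 40.256) = (-8.779, -129.584) km/h.
Magnitude = |(-8.779, -129.584)| = 129.881 km/h.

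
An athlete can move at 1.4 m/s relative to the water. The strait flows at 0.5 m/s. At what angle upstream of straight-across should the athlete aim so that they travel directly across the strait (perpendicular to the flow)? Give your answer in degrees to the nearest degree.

To cancel the current, the upstream component of the athlete's velocity must equal the flow: 1.4 sin θ = 0.5.
sin θ = 0.5 / 1.4 = 0.3571.
θ = arcsin(0.3571) = 20.925°.

21°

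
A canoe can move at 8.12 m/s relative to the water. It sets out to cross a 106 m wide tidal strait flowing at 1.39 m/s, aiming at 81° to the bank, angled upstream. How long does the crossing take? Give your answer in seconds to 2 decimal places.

13.22 s

The component of the canoe's velocity perpendicular to the bank is 8.12 × sin 81° = 8.020 m/s.
The flow acts along the bank and has no component across it.
Time = 106 / 8.020 = 13.217 s.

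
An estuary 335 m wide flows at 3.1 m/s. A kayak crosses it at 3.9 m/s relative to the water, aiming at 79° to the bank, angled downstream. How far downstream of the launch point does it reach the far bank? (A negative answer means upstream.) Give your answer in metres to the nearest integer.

336 m

Perpendicular speed = 3.828 m/s; crossing time = 335 / 3.828 = 87.505 s.
Net downstream speed = 3.844 m/s.
Drift = 3.844 × 87.505 = 336.383 m (downstream).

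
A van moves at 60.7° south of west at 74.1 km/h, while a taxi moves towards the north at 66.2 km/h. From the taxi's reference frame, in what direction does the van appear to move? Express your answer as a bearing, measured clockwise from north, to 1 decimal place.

195.5°

Taking east as x and north as y: van velocity = (-36.263, -64.620) km/h; taxi velocity = (0.000, 66.200) km/h.
Velocity of van relative to taxi = (-36.263, -64.620) − (0.000, 66.200) = (-36.263, -130.820) km/h.
Bearing = atan2(-36.26, -130.82) = 195.49° clockwise from north.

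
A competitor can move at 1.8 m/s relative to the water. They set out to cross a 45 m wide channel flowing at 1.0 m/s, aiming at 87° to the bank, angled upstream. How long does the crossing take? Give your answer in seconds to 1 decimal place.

The component of the competitor's velocity perpendicular to the bank is 1.8 × sin 87° = 1.798 m/s.
The current is parallel to the bank, so it does not affect the crossing time.
Time = 45 / 1.798 = 25.034 s.

25.0 s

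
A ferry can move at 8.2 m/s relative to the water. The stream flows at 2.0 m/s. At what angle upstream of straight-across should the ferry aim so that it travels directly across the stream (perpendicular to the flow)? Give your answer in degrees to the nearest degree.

To cancel the current, the upstream component of the ferry's velocity must equal the flow: 8.2 sin θ = 2.0.
sin θ = 2.0 / 8.2 = 0.2439.
θ = arcsin(0.2439) = 14.117°.

14°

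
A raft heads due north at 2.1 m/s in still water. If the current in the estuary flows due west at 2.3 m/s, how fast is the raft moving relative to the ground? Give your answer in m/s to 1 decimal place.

Taking east as x and north as y: velocity relative to the water = (0.000, 2.100) m/s; the water relative to ground = (-2.300, 0.000) m/s.
Velocity relative to ground = (0.000, 2.100) + (-2.300, 0.000) = (-2.300, 2.100) m/s.
Speed = |(-2.300, 2.100)| = 3.114 m/s.

3.1 m/s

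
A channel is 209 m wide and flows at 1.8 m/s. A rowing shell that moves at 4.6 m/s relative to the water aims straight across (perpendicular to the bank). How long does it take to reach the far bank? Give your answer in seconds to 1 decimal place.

The component of the rowing shell's velocity perpendicular to the bank is 4.6 m/s.
Only the cross-stream component determines the crossing time; the current contributes nothing perpendicular to the bank.
Time = 209 / 4.600 = 45.435 s.

45.4 s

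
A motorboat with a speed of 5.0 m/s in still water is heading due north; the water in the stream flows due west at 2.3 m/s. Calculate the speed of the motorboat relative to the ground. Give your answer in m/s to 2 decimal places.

5.50 m/s

Taking east as x and north as y: velocity relative to the water = (0.000, 5.000) m/s; the water relative to ground = (-2.300, 0.000) m/s.
Velocity relative to ground = (0.000, 5.000) + (-2.300, 0.000) = (-2.300, 5.000) m/s.
Speed = |(-2.300, 5.000)| = 5.504 m/s.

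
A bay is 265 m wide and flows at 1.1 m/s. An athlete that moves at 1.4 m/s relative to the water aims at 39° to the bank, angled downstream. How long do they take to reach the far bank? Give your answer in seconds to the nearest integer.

301 s

The component of the athlete's velocity perpendicular to the bank is 1.4 × sin 39° = 0.881 m/s.
Only the cross-stream component determines the crossing time; the current contributes nothing perpendicular to the bank.
Time = 265 / 0.881 = 300.778 s.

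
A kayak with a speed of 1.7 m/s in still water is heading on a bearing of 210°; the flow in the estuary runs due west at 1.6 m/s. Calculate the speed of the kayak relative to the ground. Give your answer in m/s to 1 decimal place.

2.9 m/s

Taking east as x and north as y: velocity relative to the water = (-0.850, -1.472) m/s; the water relative to ground = (-1.600, 0.000) m/s.
Velocity relative to ground = (-0.850, -1.472) + (-1.600, 0.000) = (-2.450, -1.472) m/s.
Speed = |(-2.450, -1.472)| = 2.858 m/s.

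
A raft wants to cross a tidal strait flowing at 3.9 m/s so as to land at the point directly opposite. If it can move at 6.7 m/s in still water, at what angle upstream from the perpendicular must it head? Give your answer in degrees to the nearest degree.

To cancel the current, the upstream component of the raft's velocity must equal the flow: 6.7 sin θ = 3.9.
sin θ = 3.9 / 6.7 = 0.5821.
θ = arcsin(0.5821) = 35.598°.

36°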